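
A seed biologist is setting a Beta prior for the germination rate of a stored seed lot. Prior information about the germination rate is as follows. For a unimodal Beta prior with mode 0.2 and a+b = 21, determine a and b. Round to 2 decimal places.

a = 4.80, b = 16.20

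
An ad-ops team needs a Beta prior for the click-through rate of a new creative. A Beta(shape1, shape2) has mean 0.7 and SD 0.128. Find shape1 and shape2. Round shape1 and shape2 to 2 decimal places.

shape1 = 8.27, shape2 = 3.55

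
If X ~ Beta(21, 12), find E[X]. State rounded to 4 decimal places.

0.6364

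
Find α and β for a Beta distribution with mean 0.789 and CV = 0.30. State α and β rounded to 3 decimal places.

α = 1.555, β = 0.416

Var = (CV·μ)² = (0.30×0.789)² = 0.056027.
α+β = μ(1−μ)/Var − 1 = 0.166479/0.056027 − 1 = 1.9714.
Thus α = 0.789·1.9714 = 1.555 and β = 0.211·1.9714 = 0.416.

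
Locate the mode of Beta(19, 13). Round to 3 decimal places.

0.600

With α,β > 1, mode = (α−1)/(α+β−2) = 18/30 = 0.600.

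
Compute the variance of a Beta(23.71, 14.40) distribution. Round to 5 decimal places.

0.00601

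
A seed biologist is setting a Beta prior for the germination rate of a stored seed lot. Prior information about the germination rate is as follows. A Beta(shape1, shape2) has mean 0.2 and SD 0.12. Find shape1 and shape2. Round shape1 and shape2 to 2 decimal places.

shape1 = 2.02, shape2 = 8.09

σ² = 0.12² = 0.0144.
With s = shape1+shape2, Var = μ(1−μ)/(s+1), so s+1 = (0.2×0.8)/0.0144 = 11.1111 and s = 10.1111.
shape1 = μs = 2.02, shape2 = (1−μ)s = 8.09.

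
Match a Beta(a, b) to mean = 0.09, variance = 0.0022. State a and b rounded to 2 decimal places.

a = 3.26, b = 32.97

Write ν = a+b; then a = μν and Var = μ(1−μ)/(ν+1).
ν = μ(1−μ)/Var − 1 = 0.0819/0.0022 − 1 = 36.2273.
a = 0.09·36.2273 = 3.26, b = 0.91·36.2273 = 32.97.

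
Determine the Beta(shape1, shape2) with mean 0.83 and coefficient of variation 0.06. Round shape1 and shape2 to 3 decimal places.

shape1 = 46.392, shape2 = 9.502

Var = (CV·μ)² = (0.06×0.83)² = 0.002480.
shape1+shape2 = μ(1−μ)/Var − 1 = 0.1411/0.002480 − 1 = 55.8942.
Thus shape1 = 0.83·55.8942 = 46.392 and shape2 = 0.17·55.8942 = 9.502.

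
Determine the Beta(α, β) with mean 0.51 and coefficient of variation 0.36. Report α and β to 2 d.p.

Var = (CV·μ)² = (0.36×0.51)² = 0.033709.
α+β = μ(1−μ)/Var − 1 = 0.2499/0.033709 − 1 = 6.4135.
Thus α = 0.51·6.4135 = 3.27 and β = 0.49·6.4135 = 3.14.

α = 3.27, β = 3.14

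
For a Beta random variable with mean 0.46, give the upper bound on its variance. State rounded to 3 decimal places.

0.248

For fixed mean μ the Beta variance is μ(1−μ)/(α+β+1), increasing as α+β decreases.
Its least upper bound (not attained) is μ(1−μ) = 0.46·0.54 = 0.248.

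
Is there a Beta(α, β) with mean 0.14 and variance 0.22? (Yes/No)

A Beta with mean μ has variance μ(1−μ)/(α+β+1) < μ(1−μ).
Here μ(1−μ) = 0.14×0.86 = 0.1204, and 0.22 ≥ 0.1204.

No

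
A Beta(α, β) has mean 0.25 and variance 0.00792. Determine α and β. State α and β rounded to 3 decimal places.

α = 5.669, β = 17.006

Write ν = α+β; then α = μν and Var = μ(1−μ)/(ν+1).
ν = μ(1−μ)/Var − 1 = 0.1875/0.00792 − 1 = 22.6742.
α = 0.25·22.6742 = 5.669, β = 0.75·22.6742 = 17.006.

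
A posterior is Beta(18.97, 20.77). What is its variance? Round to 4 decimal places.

0.0061

Var = αβ/[(α+β)²(α+β+1)] = (18.97×20.77)/(39.74²×40.74) = 394.0069/64339.362024 = 0.0061.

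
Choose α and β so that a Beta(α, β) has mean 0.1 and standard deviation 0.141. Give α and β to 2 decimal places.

α = 0.35, β = 3.17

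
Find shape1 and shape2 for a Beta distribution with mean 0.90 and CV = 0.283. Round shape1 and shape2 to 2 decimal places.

Var = (CV·μ)² = (0.283×0.90)² = 0.064872.
shape1+shape2 = μ(1−μ)/Var − 1 = 0.0900/0.064872 − 1 = 0.3873.
Thus shape1 = 0.90·0.3873 = 0.35 and shape2 = 0.10·0.3873 = 0.04.

shape1 = 0.35, shape2 = 0.04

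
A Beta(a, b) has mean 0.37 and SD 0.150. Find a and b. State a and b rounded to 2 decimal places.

a = 3.46, b = 5.90

First σ² = 0.022500. Setting a = μn, b = (1−μ)n with n = a+b,
μ(1−μ)/(n+1) = 0.022500 ⇒ n+1 = 0.2331/0.022500 = 10.3600 ⇒ n = 9.3600.
Hence a = 0.37×9.3600 = 3.46, b = 0.63×9.3600 = 5.90.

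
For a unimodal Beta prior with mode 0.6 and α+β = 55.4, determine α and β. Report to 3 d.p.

α = 33.040, β = 22.360

Since the density peak of Beta(α,β) is at (α−1)/(α+β−2),
α = 1 + 0.6(55.4−2) = 33.040 and β = 55.4 − 33.040 = 22.360.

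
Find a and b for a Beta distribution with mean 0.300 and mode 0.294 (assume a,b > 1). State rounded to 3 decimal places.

a = 20.600, b = 48.067

Let s = a+b. Mean gives a = μs = 0.300s; mode gives (a−1)/(s−2) = 0.294.
Substituting: 0.300s − 1 = 0.294(s−2) = 0.294s − 0.588, so 0.006s = 0.412 and s = 68.6667.
Then a = 0.300×68.6667 = 20.600 and b = s−a = 48.067.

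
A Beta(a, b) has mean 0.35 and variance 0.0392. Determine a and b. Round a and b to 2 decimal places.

By moment matching, a+b = μ(1−μ)/σ² − 1 = (0.35·0.65)/0.0392 − 1 = 5.8036 − 1 = 4.8036.
Since a/(a+b) = μ, a = 0.35·4.8036 = 1.68 and b = 0.65·4.8036 = 3.12.

a = 1.68, b = 3.12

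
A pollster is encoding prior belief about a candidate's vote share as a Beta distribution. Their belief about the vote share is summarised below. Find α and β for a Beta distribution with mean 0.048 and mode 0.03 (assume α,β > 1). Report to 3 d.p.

α = 2.507, β = 49.716

Let s = α+β. Mean gives α = μs = 0.048s; mode gives (α−1)/(s−2) = 0.03.
Substituting: 0.048s − 1 = 0.03(s−2) = 0.03s − 0.06, so 0.018s = 0.94 and s = 52.2222.
Then α = 0.048×52.2222 = 2.507 and β = s−α = 49.716.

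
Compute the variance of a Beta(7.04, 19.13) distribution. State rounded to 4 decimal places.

μ = 7.04/26.17 = 0.269010; Var = μ(1−μ)/(α+β+1) = 0.1966438/27.17 = 0.0072.

0.0072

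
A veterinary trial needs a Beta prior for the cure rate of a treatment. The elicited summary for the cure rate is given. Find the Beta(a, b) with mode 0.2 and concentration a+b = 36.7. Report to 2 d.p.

a = 7.94, b = 28.76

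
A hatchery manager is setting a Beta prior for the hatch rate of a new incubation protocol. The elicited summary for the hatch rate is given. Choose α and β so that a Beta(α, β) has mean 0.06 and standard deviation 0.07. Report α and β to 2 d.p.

α = 0.63, β = 9.88

Variance = 0.07² = 0.0049. The moment-matching identity α+β = μ(1−μ)/Var − 1 gives
α+β = 0.0564/0.0049 − 1 = 10.5102, so α = μ·10.5102 = 0.63 and β = (1−μ)·10.5102 = 9.88.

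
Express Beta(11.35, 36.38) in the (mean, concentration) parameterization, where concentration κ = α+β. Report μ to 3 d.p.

κ = α+β = 11.35+36.38 = 47.73; μ = α/κ = 11.35/47.73 = 0.238.

μ = 0.238, κ = 47.73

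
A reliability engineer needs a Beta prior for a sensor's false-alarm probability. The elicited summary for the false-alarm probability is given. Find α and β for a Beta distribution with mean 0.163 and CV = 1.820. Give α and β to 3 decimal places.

α = 0.090, β = 0.461

σ = CV·μ = 1.820×0.163 = 0.29666, so σ² = 0.088007.
s+1 = μ(1−μ)/σ² = 0.136431/0.088007 = 1.5502, so s = α+β = 0.5502.
α = μs = 0.090, β = (1−μ)s = 0.461.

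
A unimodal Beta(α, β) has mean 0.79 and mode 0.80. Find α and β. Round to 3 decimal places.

α = 47.400, β = 12.600

Let s = α+β. Mean gives α = μs = 0.79s; mode gives (α−1)/(s−2) = 0.80.
Substituting: 0.79s − 1 = 0.80(s−2) = 0.80s − 1.60, so -0.01s = -0.60 and s = 60.0000.
Then α = 0.79×60.0000 = 47.400 and β = s−α = 12.600.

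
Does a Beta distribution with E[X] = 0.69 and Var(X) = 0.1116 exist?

For any Beta, Var(X) < E[X]·(1−E[X]).
Here μ(1−μ) = 0.69×0.31 = 0.2139, and 0.1116 < 0.2139.

Yes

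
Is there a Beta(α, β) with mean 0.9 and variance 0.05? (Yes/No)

Yes

The Beta variance bound is σ² < μ(1−μ).
Here μ(1−μ) = 0.9×0.1 = 0.09, and 0.05 < 0.09.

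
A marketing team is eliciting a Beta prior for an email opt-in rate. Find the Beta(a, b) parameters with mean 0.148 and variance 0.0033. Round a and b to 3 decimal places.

a = 5.507, b = 31.704

Write ν = a+b; then a = μν and Var = μ(1−μ)/(ν+1).
ν = μ(1−μ)/Var − 1 = 0.126096/0.0033 − 1 = 37.2109.
a = 0.148·37.2109 = 5.507, b = 0.852·37.2109 = 31.704.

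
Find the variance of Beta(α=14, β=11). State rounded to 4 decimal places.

Var = αβ/[(α+β)²(α+β+1)] = (14×11)/(25²×26) = 154/16250 = 0.0095.

0.0095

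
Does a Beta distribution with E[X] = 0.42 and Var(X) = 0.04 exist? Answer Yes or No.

For any Beta, Var(X) < E[X]·(1−E[X]).
Here μ(1−μ) = 0.42×0.58 = 0.2436, and 0.04 < 0.2436.

Yes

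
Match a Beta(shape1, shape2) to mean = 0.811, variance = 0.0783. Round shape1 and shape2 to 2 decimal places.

shape1 = 0.78, shape2 = 0.18

Write ν = shape1+shape2; then shape1 = μν and Var = μ(1−μ)/(ν+1).
ν = μ(1−μ)/Var − 1 = 0.153279/0.0783 − 1 = 0.9576.
shape1 = 0.811·0.9576 = 0.78, shape2 = 0.189·0.9576 = 0.18.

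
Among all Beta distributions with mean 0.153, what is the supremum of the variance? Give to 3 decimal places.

Var = μ(1−μ)/(α+β+1), which approaches μ(1−μ) as α+β → 0.
So the supremum is μ(1−μ) = 0.153×0.847 = 0.130.

0.130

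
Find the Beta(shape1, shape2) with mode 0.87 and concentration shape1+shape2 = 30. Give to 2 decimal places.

shape1 = 25.36, shape2 = 4.64

Since the density peak of Beta(shape1,shape2) is at (shape1−1)/(shape1+shape2−2),
shape1 = 1 + 0.87(30−2) = 25.36 and shape2 = 30 − 25.36 = 4.64.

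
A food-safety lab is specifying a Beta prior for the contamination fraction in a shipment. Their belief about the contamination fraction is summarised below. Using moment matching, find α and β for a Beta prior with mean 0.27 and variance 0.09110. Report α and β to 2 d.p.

By moment matching, α+β = μ(1−μ)/σ² − 1 = (0.27·0.73)/0.09110 − 1 = 2.1636 − 1 = 1.1636.
Since α/(α+β) = μ, α = 0.27·1.1636 = 0.31 and β = 0.73·1.1636 = 0.85.

α = 0.31, β = 0.85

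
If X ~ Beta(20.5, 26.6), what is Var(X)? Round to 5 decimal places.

0.00511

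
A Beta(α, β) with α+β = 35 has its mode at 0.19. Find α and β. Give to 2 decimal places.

α = 7.27, β = 27.73

Since the density peak of Beta(α,β) is at (α−1)/(α+β−2),
α = 1 + 0.19(35−2) = 7.27 and β = 35 − 7.27 = 27.73.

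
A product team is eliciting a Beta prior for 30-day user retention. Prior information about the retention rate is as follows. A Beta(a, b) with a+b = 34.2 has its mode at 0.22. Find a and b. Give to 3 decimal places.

a = 8.084, b = 26.116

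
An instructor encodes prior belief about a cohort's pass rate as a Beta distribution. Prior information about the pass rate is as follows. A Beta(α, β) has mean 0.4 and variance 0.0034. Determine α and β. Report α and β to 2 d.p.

α = 27.84, β = 41.75

Let s = α+β. The Beta variance is μ(1−μ)/(s+1).
So s+1 = μ(1−μ)/σ² = (0.4×0.6)/0.0034 = 0.24/0.0034 = 70.5882, giving s = 69.5882.
Then α = μs = 0.4×69.5882 = 27.84 and β = (1−μ)s = 0.6×69.5882 = 41.75.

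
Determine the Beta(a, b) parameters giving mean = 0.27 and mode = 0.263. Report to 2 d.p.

a = 18.28, b = 49.43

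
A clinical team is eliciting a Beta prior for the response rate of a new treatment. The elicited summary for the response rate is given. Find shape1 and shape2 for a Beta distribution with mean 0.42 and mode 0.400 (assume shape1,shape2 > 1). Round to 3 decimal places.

With s = shape1+shape2: μ = shape1/s and mode = (shape1−1)/(s−2). Eliminating shape1 = μs,
μs − 1 = m(s−2) ⇒ s(μ−m) = 1−2m ⇒ s = 0.200/0.020 = 10.0000.
So shape1 = μs = 4.200, shape2 = (1−μ)s = 5.800.

shape1 = 4.200, shape2 = 5.800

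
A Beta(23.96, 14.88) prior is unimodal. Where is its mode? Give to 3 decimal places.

0.623

The density x^(α−1)(1−x)^(β−1) is maximised at (α−1)/(α+β−2) = 22.96/36.84 = 0.623.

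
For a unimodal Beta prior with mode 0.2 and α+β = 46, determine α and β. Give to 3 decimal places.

α = 9.800, β = 36.200

Mode = (α−1)/(κ−2) with κ = α+β, so α−1 = 0.2·44 = 8.800.
α = 9.800; β = κ − α = 36.200.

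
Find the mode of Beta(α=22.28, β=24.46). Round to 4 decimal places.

0.4756

With α,β > 1, mode = (α−1)/(α+β−2) = 21.28/44.74 = 0.4756.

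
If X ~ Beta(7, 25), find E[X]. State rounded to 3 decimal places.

The Beta mean is α/(α+β) = 7/(7+25) = 0.219.

0.219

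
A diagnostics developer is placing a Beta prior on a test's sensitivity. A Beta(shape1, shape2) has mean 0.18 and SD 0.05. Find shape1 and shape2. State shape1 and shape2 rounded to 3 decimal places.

Variance = 0.05² = 0.0025. The moment-matching identity shape1+shape2 = μ(1−μ)/Var − 1 gives
shape1+shape2 = 0.1476/0.0025 − 1 = 58.0400, so shape1 = μ·58.0400 = 10.447 and shape2 = (1−μ)·58.0400 = 47.593.

shape1 = 10.447, shape2 = 47.593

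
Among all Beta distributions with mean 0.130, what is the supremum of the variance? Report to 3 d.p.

0.113

Var = μ(1−μ)/(α+β+1), which approaches μ(1−μ) as α+β → 0.
So the supremum is μ(1−μ) = 0.130×0.870 = 0.113.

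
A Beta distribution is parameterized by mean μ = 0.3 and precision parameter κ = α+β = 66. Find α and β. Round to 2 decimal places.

α = μκ = 0.3×66 = 19.80 and β = (1−μ)κ = 0.7×66 = 46.20.

α = 19.80, β = 46.20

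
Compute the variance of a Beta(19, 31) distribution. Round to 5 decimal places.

0.00462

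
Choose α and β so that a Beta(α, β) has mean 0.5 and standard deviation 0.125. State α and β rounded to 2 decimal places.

α = 7.50, β = 7.50

Variance = 0.125² = 0.015625. The moment-matching identity α+β = μ(1−μ)/Var − 1 gives
α+β = 0.25/0.015625 − 1 = 15.0000, so α = μ·15.0000 = 7.50 and β = (1−μ)·15.0000 = 7.50.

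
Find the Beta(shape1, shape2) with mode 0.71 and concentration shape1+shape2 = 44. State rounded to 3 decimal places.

Mode = (shape1−1)/(κ−2) with κ = shape1+shape2, so shape1−1 = 0.71·42 = 29.820.
shape1 = 30.820; shape2 = κ − shape1 = 13.180.

shape1 = 30.820, shape2 = 13.180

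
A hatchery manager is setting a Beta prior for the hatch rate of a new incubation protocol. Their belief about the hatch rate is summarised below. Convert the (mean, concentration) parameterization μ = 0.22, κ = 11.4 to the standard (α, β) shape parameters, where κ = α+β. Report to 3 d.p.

α = 2.508, β = 8.892

α = μκ = 0.22×11.4 = 2.508 and β = (1−μ)κ = 0.78×11.4 = 8.892.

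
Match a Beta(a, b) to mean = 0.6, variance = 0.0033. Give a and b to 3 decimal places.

a = 43.036, b = 28.691

By moment matching, a+b = μ(1−μ)/σ² − 1 = (0.6·0.4)/0.0033 − 1 = 72.7273 − 1 = 71.7273.
Since a/(a+b) = μ, a = 0.6·71.7273 = 43.036 and b = 0.4·71.7273 = 28.691.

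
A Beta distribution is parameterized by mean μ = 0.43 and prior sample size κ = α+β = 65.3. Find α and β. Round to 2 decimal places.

α = 28.08, β = 37.22

α = μκ = 0.43×65.3 = 28.08 and β = (1−μ)κ = 0.57×65.3 = 37.22.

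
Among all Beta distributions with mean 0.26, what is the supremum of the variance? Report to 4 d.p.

0.1924

For fixed mean μ the Beta variance is μ(1−μ)/(α+β+1), increasing as α+β decreases.
Its least upper bound (not attained) is μ(1−μ) = 0.26·0.74 = 0.1924.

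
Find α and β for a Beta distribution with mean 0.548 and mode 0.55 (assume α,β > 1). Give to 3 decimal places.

With s = α+β: μ = α/s and mode = (α−1)/(s−2). Eliminating α = μs,
μs − 1 = m(s−2) ⇒ s(μ−m) = 1−2m ⇒ s = -0.10/-0.002 = 50.0000.
So α = μs = 27.400, β = (1−μ)s = 22.600.

α = 27.400, β = 22.600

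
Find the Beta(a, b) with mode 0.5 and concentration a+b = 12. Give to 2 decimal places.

a = 6.00, b = 6.00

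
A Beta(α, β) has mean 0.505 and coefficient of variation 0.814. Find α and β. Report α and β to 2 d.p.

α = 0.24, β = 0.24

σ = CV·μ = 0.814×0.505 = 0.41107, so σ² = 0.168979.
s+1 = μ(1−μ)/σ² = 0.249975/0.168979 = 1.4793, so s = α+β = 0.4793.
α = μs = 0.24, β = (1−μ)s = 0.24.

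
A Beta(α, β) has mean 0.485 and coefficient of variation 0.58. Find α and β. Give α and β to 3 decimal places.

α = 1.046, β = 1.111

σ = CV·μ = 0.58×0.485 = 0.28130, so σ² = 0.079130.
s+1 = μ(1−μ)/σ² = 0.249775/0.079130 = 3.1565, so s = α+β = 2.1565.
α = μs = 1.046, β = (1−μ)s = 1.111.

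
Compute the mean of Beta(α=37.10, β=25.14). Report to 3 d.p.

0.596

E[X] = α/(α+β) = 37.10/62.24 = 0.596.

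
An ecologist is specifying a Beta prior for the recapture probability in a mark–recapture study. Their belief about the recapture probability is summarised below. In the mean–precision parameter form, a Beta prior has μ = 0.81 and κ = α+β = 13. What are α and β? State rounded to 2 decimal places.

α = 10.53, β = 2.47

α = μκ = 0.81×13 = 10.53 and β = (1−μ)κ = 0.19×13 = 2.47.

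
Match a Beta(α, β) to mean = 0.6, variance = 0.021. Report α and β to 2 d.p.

α = 6.26, β = 4.17

Write ν = α+β; then α = μν and Var = μ(1−μ)/(ν+1).
ν = μ(1−μ)/Var − 1 = 0.24/0.021 − 1 = 10.4286.
α = 0.6·10.4286 = 6.26, β = 0.4·10.4286 = 4.17.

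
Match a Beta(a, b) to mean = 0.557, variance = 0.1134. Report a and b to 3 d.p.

a = 0.655, b = 0.521

Let s = a+b. The Beta variance is μ(1−μ)/(s+1).
So s+1 = μ(1−μ)/σ² = (0.557×0.443)/0.1134 = 0.246751/0.1134 = 2.1759, giving s = 1.1759.
Then a = μs = 0.557×1.1759 = 0.655 and b = (1−μ)s = 0.443×1.1759 = 0.521.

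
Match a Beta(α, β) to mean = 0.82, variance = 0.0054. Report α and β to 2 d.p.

Let s = α+β. The Beta variance is μ(1−μ)/(s+1).
So s+1 = μ(1−μ)/σ² = (0.82×0.18)/0.0054 = 0.1476/0.0054 = 27.3333, giving s = 26.3333.
Then α = μs = 0.82×26.3333 = 21.59 and β = (1−μ)s = 0.18×26.3333 = 4.74.

α = 21.59, β = 4.74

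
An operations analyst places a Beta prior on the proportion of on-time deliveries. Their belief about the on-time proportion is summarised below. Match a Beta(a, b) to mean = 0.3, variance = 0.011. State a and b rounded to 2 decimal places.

Let s = a+b. The Beta variance is μ(1−μ)/(s+1).
So s+1 = μ(1−μ)/σ² = (0.3×0.7)/0.011 = 0.21/0.011 = 19.0909, giving s = 18.0909.
Then a = μs = 0.3×18.0909 = 5.43 and b = (1−μ)s = 0.7×18.0909 = 12.66.

a = 5.43, b = 12.66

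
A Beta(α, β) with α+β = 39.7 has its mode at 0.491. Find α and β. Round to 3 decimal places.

Mode = (α−1)/(κ−2) with κ = α+β, so α−1 = 0.491·37.7 = 18.511.
α = 19.511; β = κ − α = 20.189.

α = 19.511, β = 20.189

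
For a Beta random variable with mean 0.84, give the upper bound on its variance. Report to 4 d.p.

0.1344

Var = μ(1−μ)/(α+β+1), which approaches μ(1−μ) as α+β → 0.
So the supremum is μ(1−μ) = 0.84×0.16 = 0.1344.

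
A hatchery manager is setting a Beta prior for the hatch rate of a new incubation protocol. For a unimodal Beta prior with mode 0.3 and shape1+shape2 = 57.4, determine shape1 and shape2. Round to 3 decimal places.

For shape1,shape2>1 the mode is (shape1−1)/(shape1+shape2−2), so shape1 = mode·(κ−2)+1 = 0.3×55.4+1 = 17.620.
And shape2 = (1−mode)·(κ−2)+1 = 0.7×55.4+1 = 39.780.

shape1 = 17.620, shape2 = 39.780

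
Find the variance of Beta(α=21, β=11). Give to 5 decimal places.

0.00684

α+β = 32 and αβ = 231, so Var = αβ/[(α+β)²(α+β+1)] = 231/33792 = 0.00684.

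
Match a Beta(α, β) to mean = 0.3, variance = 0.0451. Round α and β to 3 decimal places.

By moment matching, α+β = μ(1−μ)/σ² − 1 = (0.3·0.7)/0.0451 − 1 = 4.6563 − 1 = 3.6563.
Since α/(α+β) = μ, α = 0.3·3.6563 = 1.097 and β = 0.7·3.6563 = 2.559.

α = 1.097, β = 2.559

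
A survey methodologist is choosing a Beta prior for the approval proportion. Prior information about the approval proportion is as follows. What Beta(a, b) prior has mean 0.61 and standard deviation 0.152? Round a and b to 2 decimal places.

σ² = 0.152² = 0.023104.
With s = a+b, Var = μ(1−μ)/(s+1), so s+1 = (0.61×0.39)/0.023104 = 10.2969 and s = 9.2969.
a = μs = 5.67, b = (1−μ)s = 3.63.

a = 5.67, b = 3.63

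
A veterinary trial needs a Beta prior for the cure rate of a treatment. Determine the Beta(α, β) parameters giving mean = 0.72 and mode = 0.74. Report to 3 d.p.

α = 17.280, β = 6.720

With s = α+β: μ = α/s and mode = (α−1)/(s−2). Eliminating α = μs,
μs − 1 = m(s−2) ⇒ s(μ−m) = 1−2m ⇒ s = -0.48/-0.02 = 24.0000.
So α = μs = 17.280, β = (1−μ)s = 6.720.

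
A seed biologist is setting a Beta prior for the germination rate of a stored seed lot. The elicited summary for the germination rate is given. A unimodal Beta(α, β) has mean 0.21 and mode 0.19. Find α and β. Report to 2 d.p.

With s = α+β: μ = α/s and mode = (α−1)/(s−2). Eliminating α = μs,
μs − 1 = m(s−2) ⇒ s(μ−m) = 1−2m ⇒ s = 0.62/0.02 = 31.0000.
So α = μs = 6.51, β = (1−μ)s = 24.49.

α = 6.51, β = 24.49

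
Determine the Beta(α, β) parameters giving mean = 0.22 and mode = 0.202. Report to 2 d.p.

α = 7.28, β = 25.83

Let s = α+β. Mean gives α = μs = 0.22s; mode gives (α−1)/(s−2) = 0.202.
Substituting: 0.22s − 1 = 0.202(s−2) = 0.202s − 0.404, so 0.018s = 0.596 and s = 33.1111.
Then α = 0.22×33.1111 = 7.28 and β = s−α = 25.83.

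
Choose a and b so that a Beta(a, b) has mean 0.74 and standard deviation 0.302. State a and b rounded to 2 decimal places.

First σ² = 0.091204. Setting a = μn, b = (1−μ)n with n = a+b,
μ(1−μ)/(n+1) = 0.091204 ⇒ n+1 = 0.1924/0.091204 = 2.1096 ⇒ n = 1.1096.
Hence a = 0.74×1.1096 = 0.82, b = 0.26×1.1096 = 0.29.

a = 0.82, b = 0.29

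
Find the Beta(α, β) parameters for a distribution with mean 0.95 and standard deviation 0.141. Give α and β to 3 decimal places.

α = 1.320, β = 0.069

First σ² = 0.019881. Setting α = μn, β = (1−μ)n with n = α+β,
μ(1−μ)/(n+1) = 0.019881 ⇒ n+1 = 0.0475/0.019881 = 2.3892 ⇒ n = 1.3892.
Hence α = 0.95×1.3892 = 1.320, β = 0.05×1.3892 = 0.069.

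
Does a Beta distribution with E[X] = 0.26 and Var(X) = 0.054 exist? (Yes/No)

The Beta variance bound is σ² < μ(1−μ).
Here μ(1−μ) = 0.26×0.74 = 0.1924, and 0.054 < 0.1924.

Yes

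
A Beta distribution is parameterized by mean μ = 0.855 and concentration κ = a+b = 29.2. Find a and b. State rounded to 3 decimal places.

a = 24.966, b = 4.234

Split κ in proportion μ : (1−μ): a = 0.855·29.2 = 24.966, b = 29.2 − 24.966 = 4.234.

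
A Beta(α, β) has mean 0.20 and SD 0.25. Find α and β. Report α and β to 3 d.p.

α = 0.312, β = 1.248

First σ² = 0.0625. Setting α = μn, β = (1−μ)n with n = α+β,
μ(1−μ)/(n+1) = 0.0625 ⇒ n+1 = 0.1600/0.0625 = 2.5600 ⇒ n = 1.5600.
Hence α = 0.20×1.5600 = 0.312, β = 0.80×1.5600 = 1.248.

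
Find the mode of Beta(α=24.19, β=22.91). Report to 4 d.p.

The density x^(α−1)(1−x)^(β−1) is maximised at (α−1)/(α+β−2) = 23.19/45.10 = 0.5142.

0.5142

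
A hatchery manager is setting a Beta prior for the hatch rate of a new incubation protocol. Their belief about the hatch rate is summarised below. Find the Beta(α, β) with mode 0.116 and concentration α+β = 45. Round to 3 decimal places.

For α,β>1 the mode is (α−1)/(α+β−2), so α = mode·(κ−2)+1 = 0.116×43+1 = 5.988.
And β = (1−mode)·(κ−2)+1 = 0.884×43+1 = 39.012.

α = 5.988, β = 39.012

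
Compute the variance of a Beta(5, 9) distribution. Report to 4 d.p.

Var = αβ/[(α+β)²(α+β+1)] = (5×9)/(14²×15) = 45/2940 = 0.0153.

0.0153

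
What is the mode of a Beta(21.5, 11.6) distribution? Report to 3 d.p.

0.659

With α,β > 1, mode = (α−1)/(α+β−2) = 20.5/31.1 = 0.659.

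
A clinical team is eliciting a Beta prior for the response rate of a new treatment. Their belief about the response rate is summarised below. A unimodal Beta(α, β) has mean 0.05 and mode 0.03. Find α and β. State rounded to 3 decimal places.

Let s = α+β. Mean gives α = μs = 0.05s; mode gives (α−1)/(s−2) = 0.03.
Substituting: 0.05s − 1 = 0.03(s−2) = 0.03s − 0.06, so 0.02s = 0.94 and s = 47.0000.
Then α = 0.05×47.0000 = 2.350 and β = s−α = 44.650.

α = 2.350, β = 44.650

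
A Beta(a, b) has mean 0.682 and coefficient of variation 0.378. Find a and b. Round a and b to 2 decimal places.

Var = (CV·μ)² = (0.378×0.682)² = 0.066459.
a+b = μ(1−μ)/Var − 1 = 0.216876/0.066459 − 1 = 2.2633.
Thus a = 0.682·2.2633 = 1.54 and b = 0.318·2.2633 = 0.72.

a = 1.54, b = 0.72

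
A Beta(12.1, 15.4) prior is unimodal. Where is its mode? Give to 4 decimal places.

0.4353

With α,β > 1, mode = (α−1)/(α+β−2) = 11.1/25.5 = 0.4353.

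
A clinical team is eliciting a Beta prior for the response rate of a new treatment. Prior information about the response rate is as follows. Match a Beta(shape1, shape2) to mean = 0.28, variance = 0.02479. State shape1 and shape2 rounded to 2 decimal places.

By moment matching, shape1+shape2 = μ(1−μ)/σ² − 1 = (0.28·0.72)/0.02479 − 1 = 8.1323 − 1 = 7.1323.
Since shape1/(shape1+shape2) = μ, shape1 = 0.28·7.1323 = 2.00 and shape2 = 0.72·7.1323 = 5.14.

shape1 = 2.00, shape2 = 5.14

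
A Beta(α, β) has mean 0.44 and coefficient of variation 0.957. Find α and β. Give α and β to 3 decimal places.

Var = (CV·μ)² = (0.957×0.44)² = 0.177308.
α+β = μ(1−μ)/Var − 1 = 0.2464/0.177308 − 1 = 0.3897.
Thus α = 0.44·0.3897 = 0.171 and β = 0.56·0.3897 = 0.218.

α = 0.171, β = 0.218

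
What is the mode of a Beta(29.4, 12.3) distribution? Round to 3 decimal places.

0.715

The density x^(α−1)(1−x)^(β−1) is maximised at (α−1)/(α+β−2) = 28.4/39.7 = 0.715.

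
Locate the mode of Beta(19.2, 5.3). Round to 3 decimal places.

0.809

With α,β > 1, mode = (α−1)/(α+β−2) = 18.2/22.5 = 0.809.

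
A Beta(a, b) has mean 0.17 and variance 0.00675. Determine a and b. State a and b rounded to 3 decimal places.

a = 3.384, b = 16.520

By moment matching, a+b = μ(1−μ)/σ² − 1 = (0.17·0.83)/0.00675 − 1 = 20.9037 − 1 = 19.9037.
Since a/(a+b) = μ, a = 0.17·19.9037 = 3.384 and b = 0.83·19.9037 = 16.520.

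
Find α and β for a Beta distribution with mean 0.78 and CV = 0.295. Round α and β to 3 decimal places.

α = 1.748, β = 0.493

Var = (CV·μ)² = (0.295×0.78)² = 0.052946.
α+β = μ(1−μ)/Var − 1 = 0.1716/0.052946 − 1 = 2.2410.
Thus α = 0.78·2.2410 = 1.748 and β = 0.22·2.2410 = 0.493.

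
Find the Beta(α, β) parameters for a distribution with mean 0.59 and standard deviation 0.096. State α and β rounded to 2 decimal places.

α = 14.90, β = 10.35

First σ² = 0.009216. Setting α = μn, β = (1−μ)n with n = α+β,
μ(1−μ)/(n+1) = 0.009216 ⇒ n+1 = 0.2419/0.009216 = 26.2478 ⇒ n = 25.2478.
Hence α = 0.59×25.2478 = 14.90, β = 0.41×25.2478 = 10.35.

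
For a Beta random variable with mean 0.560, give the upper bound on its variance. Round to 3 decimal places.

0.246

For fixed mean μ the Beta variance is μ(1−μ)/(α+β+1), increasing as α+β decreases.
Its least upper bound (not attained) is μ(1−μ) = 0.560·0.440 = 0.246.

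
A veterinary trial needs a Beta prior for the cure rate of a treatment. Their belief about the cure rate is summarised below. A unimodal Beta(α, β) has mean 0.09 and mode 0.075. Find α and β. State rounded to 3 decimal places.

α = 5.100, β = 51.567

With s = α+β: μ = α/s and mode = (α−1)/(s−2). Eliminating α = μs,
μs − 1 = m(s−2) ⇒ s(μ−m) = 1−2m ⇒ s = 0.850/0.015 = 56.6667.
So α = μs = 5.100, β = (1−μ)s = 51.567.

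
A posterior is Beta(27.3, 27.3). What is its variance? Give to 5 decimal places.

0.00450

μ = 27.3/54.6 = 0.500000; Var = μ(1−μ)/(α+β+1) = 0.2500000/55.6 = 0.00450.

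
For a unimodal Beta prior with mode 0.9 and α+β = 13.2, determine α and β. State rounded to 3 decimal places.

α = 11.080, β = 2.120

Since the density peak of Beta(α,β) is at (α−1)/(α+β−2),
α = 1 + 0.9(13.2−2) = 11.080 and β = 13.2 − 11.080 = 2.120.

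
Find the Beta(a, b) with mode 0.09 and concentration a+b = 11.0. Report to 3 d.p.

a = 1.810, b = 9.190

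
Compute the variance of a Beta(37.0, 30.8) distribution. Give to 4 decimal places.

0.0036

μ = 37.0/67.8 = 0.545723; Var = μ(1−μ)/(α+β+1) = 0.2479094/68.8 = 0.0036.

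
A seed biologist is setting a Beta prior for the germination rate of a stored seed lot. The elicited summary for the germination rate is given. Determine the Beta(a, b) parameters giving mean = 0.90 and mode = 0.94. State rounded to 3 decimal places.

a = 19.800, b = 2.200

With s = a+b: μ = a/s and mode = (a−1)/(s−2). Eliminating a = μs,
μs − 1 = m(s−2) ⇒ s(μ−m) = 1−2m ⇒ s = -0.88/-0.04 = 22.0000.
So a = μs = 19.800, b = (1−μ)s = 2.200.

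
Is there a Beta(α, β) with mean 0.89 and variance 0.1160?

No

The Beta variance bound is σ² < μ(1−μ).
Here μ(1−μ) = 0.89×0.11 = 0.0979, and 0.1160 ≥ 0.0979.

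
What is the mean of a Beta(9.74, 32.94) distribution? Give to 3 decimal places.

0.228

E[X] = α/(α+β) = 9.74/42.68 = 0.228.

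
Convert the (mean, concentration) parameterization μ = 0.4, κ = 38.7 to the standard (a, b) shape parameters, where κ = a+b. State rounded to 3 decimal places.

a = μκ = 0.4×38.7 = 15.480 and b = (1−μ)κ = 0.6×38.7 = 23.220.

a = 15.480, b = 23.220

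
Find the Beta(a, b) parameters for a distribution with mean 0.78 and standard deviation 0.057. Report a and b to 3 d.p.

First σ² = 0.003249. Setting a = μn, b = (1−μ)n with n = a+b,
μ(1−μ)/(n+1) = 0.003249 ⇒ n+1 = 0.1716/0.003249 = 52.8163 ⇒ n = 51.8163.
Hence a = 0.78×51.8163 = 40.417, b = 0.22×51.8163 = 11.400.

a = 40.417, b = 11.400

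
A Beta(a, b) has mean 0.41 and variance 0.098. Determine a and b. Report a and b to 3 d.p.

Write ν = a+b; then a = μν and Var = μ(1−μ)/(ν+1).
ν = μ(1−μ)/Var − 1 = 0.2419/0.098 − 1 = 1.4684.
a = 0.41·1.4684 = 0.602, b = 0.59·1.4684 = 0.866.

a = 0.602, b = 0.866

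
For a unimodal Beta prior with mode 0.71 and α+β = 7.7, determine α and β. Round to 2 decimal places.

Since the density peak of Beta(α,β) is at (α−1)/(α+β−2),
α = 1 + 0.71(7.7−2) = 5.05 and β = 7.7 − 5.05 = 2.65.

α = 5.05, β = 2.65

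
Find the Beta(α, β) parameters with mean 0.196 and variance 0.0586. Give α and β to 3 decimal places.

By moment matching, α+β = μ(1−μ)/σ² − 1 = (0.196·0.804)/0.0586 − 1 = 2.6891 − 1 = 1.6891.
Since α/(α+β) = μ, α = 0.196·1.6891 = 0.331 and β = 0.804·1.6891 = 1.358.

α = 0.331, β = 1.358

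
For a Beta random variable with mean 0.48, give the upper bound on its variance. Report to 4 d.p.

0.2496

Var = μ(1−μ)/(α+β+1), which approaches μ(1−μ) as α+β → 0.
So the supremum is μ(1−μ) = 0.48×0.52 = 0.2496.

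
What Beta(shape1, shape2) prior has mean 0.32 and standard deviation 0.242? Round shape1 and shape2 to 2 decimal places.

Variance = 0.242² = 0.058564. The moment-matching identity shape1+shape2 = μ(1−μ)/Var − 1 gives
shape1+shape2 = 0.2176/0.058564 − 1 = 2.7156, so shape1 = μ·2.7156 = 0.87 and shape2 = (1−μ)·2.7156 = 1.85.

shape1 = 0.87, shape2 = 1.85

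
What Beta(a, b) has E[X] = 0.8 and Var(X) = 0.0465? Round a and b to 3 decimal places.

a = 1.953, b = 0.488

Write ν = a+b; then a = μν and Var = μ(1−μ)/(ν+1).
ν = μ(1−μ)/Var − 1 = 0.16/0.0465 − 1 = 2.4409.
a = 0.8·2.4409 = 1.953, b = 0.2·2.4409 = 0.488.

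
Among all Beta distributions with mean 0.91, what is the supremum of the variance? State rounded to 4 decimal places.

For fixed mean μ the Beta variance is μ(1−μ)/(α+β+1), increasing as α+β decreases.
Its least upper bound (not attained) is μ(1−μ) = 0.91·0.09 = 0.0819.

0.0819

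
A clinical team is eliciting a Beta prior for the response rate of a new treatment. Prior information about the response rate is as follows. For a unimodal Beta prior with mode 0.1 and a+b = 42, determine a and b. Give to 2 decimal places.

Since the density peak of Beta(a,b) is at (a−1)/(a+b−2),
a = 1 + 0.1(42−2) = 5.00 and b = 42 − 5.00 = 37.00.

a = 5.00, b = 37.00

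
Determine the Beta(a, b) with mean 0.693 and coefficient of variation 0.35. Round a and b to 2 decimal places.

a = 1.81, b = 0.80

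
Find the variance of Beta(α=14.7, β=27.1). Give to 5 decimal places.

0.00533

α+β = 41.8 and αβ = 398.37, so Var = αβ/[(α+β)²(α+β+1)] = 398.37/74781.872 = 0.00533.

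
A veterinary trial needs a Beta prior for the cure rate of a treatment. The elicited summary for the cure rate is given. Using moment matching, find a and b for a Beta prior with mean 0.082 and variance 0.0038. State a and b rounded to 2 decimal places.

a = 1.54, b = 17.27

Write ν = a+b; then a = μν and Var = μ(1−μ)/(ν+1).
ν = μ(1−μ)/Var − 1 = 0.075276/0.0038 − 1 = 18.8095.
a = 0.082·18.8095 = 1.54, b = 0.918·18.8095 = 17.27.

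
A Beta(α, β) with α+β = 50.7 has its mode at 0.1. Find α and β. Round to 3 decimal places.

Mode = (α−1)/(κ−2) with κ = α+β, so α−1 = 0.1·48.7 = 4.870.
α = 5.870; β = κ − α = 44.830.

α = 5.870, β = 44.830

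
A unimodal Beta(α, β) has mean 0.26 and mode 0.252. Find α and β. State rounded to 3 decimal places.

α = 16.120, β = 45.880

With s = α+β: μ = α/s and mode = (α−1)/(s−2). Eliminating α = μs,
μs − 1 = m(s−2) ⇒ s(μ−m) = 1−2m ⇒ s = 0.496/0.008 = 62.0000.
So α = μs = 16.120, β = (1−μ)s = 45.880.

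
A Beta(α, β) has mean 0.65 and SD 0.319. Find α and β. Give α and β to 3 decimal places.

α = 0.803, β = 0.432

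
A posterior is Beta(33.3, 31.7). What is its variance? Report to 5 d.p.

α+β = 65.0 and αβ = 1055.61, so Var = αβ/[(α+β)²(α+β+1)] = 1055.61/278850.000 = 0.00379.

0.00379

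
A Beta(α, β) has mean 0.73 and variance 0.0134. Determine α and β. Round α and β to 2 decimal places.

α = 10.01, β = 3.70

Let s = α+β. The Beta variance is μ(1−μ)/(s+1).
So s+1 = μ(1−μ)/σ² = (0.73×0.27)/0.0134 = 0.1971/0.0134 = 14.7090, giving s = 13.7090.
Then α = μs = 0.73×13.7090 = 10.01 and β = (1−μ)s = 0.27×13.7090 = 3.70.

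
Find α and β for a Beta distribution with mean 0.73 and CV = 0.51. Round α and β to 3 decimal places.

α = 0.308, β = 0.114

Var = (CV·μ)² = (0.51×0.73)² = 0.138607.
α+β = μ(1−μ)/Var − 1 = 0.1971/0.138607 − 1 = 0.4220.
Thus α = 0.73·0.4220 = 0.308 and β = 0.27·0.4220 = 0.114.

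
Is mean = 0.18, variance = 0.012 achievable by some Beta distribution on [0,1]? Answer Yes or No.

Yes

The Beta variance bound is σ² < μ(1−μ).
Here μ(1−μ) = 0.18×0.82 = 0.1476, and 0.012 < 0.1476.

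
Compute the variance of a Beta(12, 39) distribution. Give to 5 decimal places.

α+β = 51 and αβ = 468, so Var = αβ/[(α+β)²(α+β+1)] = 468/135252 = 0.00346.

0.00346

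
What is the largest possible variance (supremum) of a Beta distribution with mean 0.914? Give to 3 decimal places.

0.079

Var = μ(1−μ)/(α+β+1), which approaches μ(1−μ) as α+β → 0.
So the supremum is μ(1−μ) = 0.914×0.086 = 0.079.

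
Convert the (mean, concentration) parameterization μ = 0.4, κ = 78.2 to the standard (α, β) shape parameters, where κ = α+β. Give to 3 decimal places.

α = 31.280, β = 46.920

Split κ in proportion μ : (1−μ): α = 0.4·78.2 = 31.280, β = 78.2 − 31.280 = 46.920.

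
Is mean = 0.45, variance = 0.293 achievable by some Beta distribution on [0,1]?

No

The Beta variance bound is σ² < μ(1−μ).
Here μ(1−μ) = 0.45×0.55 = 0.2475, and 0.293 ≥ 0.2475.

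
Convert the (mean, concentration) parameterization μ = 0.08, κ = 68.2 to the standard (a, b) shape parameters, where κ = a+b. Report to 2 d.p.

a = 5.46, b = 62.74

a = μκ = 0.08×68.2 = 5.46 and b = (1−μ)κ = 0.92×68.2 = 62.74.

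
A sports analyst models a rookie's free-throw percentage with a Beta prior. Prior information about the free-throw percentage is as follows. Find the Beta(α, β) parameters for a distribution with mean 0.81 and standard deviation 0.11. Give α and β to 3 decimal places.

α = 9.492, β = 2.227

Variance = 0.11² = 0.0121. The moment-matching identity α+β = μ(1−μ)/Var − 1 gives
α+β = 0.1539/0.0121 − 1 = 11.7190, so α = μ·11.7190 = 9.492 and β = (1−μ)·11.7190 = 2.227.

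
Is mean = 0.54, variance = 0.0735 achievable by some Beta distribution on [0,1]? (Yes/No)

Yes

For any Beta, Var(X) < E[X]·(1−E[X]).
Here μ(1−μ) = 0.54×0.46 = 0.2484, and 0.0735 < 0.2484.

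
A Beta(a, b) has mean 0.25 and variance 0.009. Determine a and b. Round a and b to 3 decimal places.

Let s = a+b. The Beta variance is μ(1−μ)/(s+1).
So s+1 = μ(1−μ)/σ² = (0.25×0.75)/0.009 = 0.1875/0.009 = 20.8333, giving s = 19.8333.
Then a = μs = 0.25×19.8333 = 4.958 and b = (1−μ)s = 0.75×19.8333 = 14.875.

a = 4.958, b = 14.875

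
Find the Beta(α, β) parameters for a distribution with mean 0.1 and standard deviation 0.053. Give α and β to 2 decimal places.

Variance = 0.053² = 0.002809. The moment-matching identity α+β = μ(1−μ)/Var − 1 gives
α+β = 0.09/0.002809 − 1 = 31.0399, so α = μ·31.0399 = 3.10 and β = (1−μ)·31.0399 = 27.94.

α = 3.10, β = 27.94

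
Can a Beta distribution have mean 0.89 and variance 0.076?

Yes

The Beta variance bound is σ² < μ(1−μ).
Here μ(1−μ) = 0.89×0.11 = 0.0979, and 0.076 < 0.0979.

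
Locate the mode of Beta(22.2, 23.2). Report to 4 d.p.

The density x^(α−1)(1−x)^(β−1) is maximised at (α−1)/(α+β−2) = 21.2/43.4 = 0.4885.

0.4885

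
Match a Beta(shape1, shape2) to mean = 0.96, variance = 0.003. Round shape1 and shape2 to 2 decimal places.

shape1 = 11.33, shape2 = 0.47

Let s = shape1+shape2. The Beta variance is μ(1−μ)/(s+1).
So s+1 = μ(1−μ)/σ² = (0.96×0.04)/0.003 = 0.0384/0.003 = 12.8000, giving s = 11.8000.
Then shape1 = μs = 0.96×11.8000 = 11.33 and shape2 = (1−μ)s = 0.04×11.8000 = 0.47.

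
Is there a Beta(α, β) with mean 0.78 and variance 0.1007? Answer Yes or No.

Yes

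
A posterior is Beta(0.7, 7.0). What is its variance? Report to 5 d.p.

0.00950

Var = αβ/[(α+β)²(α+β+1)] = (0.7×7.0)/(7.7²×8.7) = 4.90/515.823 = 0.00950.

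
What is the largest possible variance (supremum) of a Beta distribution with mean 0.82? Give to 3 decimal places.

For fixed mean μ the Beta variance is μ(1−μ)/(α+β+1), increasing as α+β decreases.
Its least upper bound (not attained) is μ(1−μ) = 0.82·0.18 = 0.148.

0.148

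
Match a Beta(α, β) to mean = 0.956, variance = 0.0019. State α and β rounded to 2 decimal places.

Let s = α+β. The Beta variance is μ(1−μ)/(s+1).
So s+1 = μ(1−μ)/σ² = (0.956×0.044)/0.0019 = 0.042064/0.0019 = 22.1389, giving s = 21.1389.
Then α = μs = 0.956×21.1389 = 20.21 and β = (1−μ)s = 0.044×21.1389 = 0.93.

α = 20.21, β = 0.93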